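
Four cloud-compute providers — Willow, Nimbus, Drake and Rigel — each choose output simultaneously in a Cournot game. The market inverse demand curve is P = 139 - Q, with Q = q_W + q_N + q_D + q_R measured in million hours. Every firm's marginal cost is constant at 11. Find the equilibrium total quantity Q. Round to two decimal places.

Each firm earns π_i = (139 - Q)q_i - 11q_i.
First-order condition (treating rivals' output as given): 128 - 2q_i - Σ_{j≠i} q_j = 0.
By symmetry each firm produces the same amount; substituting Σ_{j≠i} q_j = 3q_i yields q_i = 128/5.
Total output Q = 128/5 + 128/5 + 128/5 + 128/5 = 512/5.

102.40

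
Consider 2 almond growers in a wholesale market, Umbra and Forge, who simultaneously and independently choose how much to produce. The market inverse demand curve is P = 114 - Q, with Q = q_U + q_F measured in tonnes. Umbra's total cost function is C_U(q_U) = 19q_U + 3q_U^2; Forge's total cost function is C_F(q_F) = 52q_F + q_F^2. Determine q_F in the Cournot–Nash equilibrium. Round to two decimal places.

Umbra's profit: π_U = (114 - Q)q_U - (19q_U + 3q_U²). Setting ∂π_U/∂q_U = 0: 95 - 8q_U - (q_F) = 0.
Forge's profit: π_F = (114 - Q)q_F - (52q_F + q_F²). Setting ∂π_F/∂q_F = 0: 62 - 4q_F - (q_U) = 0.
Rearranging gives the reaction functions q_U = (95 - q_F)/8 and q_F = (62 - q_U)/4.
Solving the pair: q_U = 318/31, q_F = 401/31.

12.94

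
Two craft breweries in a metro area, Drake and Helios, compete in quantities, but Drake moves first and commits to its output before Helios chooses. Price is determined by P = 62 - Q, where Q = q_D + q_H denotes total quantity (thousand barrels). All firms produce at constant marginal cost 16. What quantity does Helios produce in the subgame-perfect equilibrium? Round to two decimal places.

Solve by backward induction. Given q_D, the follower Helios maximises π_H = (62 - q_D - q_H)q_H - 16q_H.
Follower FOC: 46 - q_D - 2q_H = 0, so q_H(q_D) = (46 - q_D)/2.
The leader anticipates this reaction. Substituting into P = 62 - Q gives P = 39 - (1/2)q_D, so π_D = (39 - (1/2)q_D)q_D - 16q_D.
The leader's first-order condition 23 - q_D = 0 yields q_D = 23.
Then q_H = (46 - 23)/2 = 23/2.

11.50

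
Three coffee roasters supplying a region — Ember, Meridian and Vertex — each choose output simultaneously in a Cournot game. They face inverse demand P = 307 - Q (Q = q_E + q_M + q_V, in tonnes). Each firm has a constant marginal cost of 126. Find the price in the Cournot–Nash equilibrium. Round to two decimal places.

Each firm earns π_i = (307 - Q)q_i - 126q_i.
Setting ∂π_i/∂q_i = 0 with rivals' quantities fixed: 181 - 2q_i - Σ_{j≠i} q_j = 0.
With identical firms every q_j equals q_i, so Σ_{j≠i} q_j = 2q_i and 181 = 4q_i, giving q_i = 181/4.
Total output Q = 543/4, so price P = 307 - 543/4 = 685/4.

171.25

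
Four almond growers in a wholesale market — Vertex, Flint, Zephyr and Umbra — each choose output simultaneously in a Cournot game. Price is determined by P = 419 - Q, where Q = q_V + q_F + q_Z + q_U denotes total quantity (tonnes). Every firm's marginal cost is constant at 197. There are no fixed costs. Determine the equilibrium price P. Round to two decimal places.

A representative firm's profit is π_i = q_i(419 - Q) - 197q_i.
First-order condition (treating rivals' output as given): 222 - 2q_i - Σ_{j≠i} q_j = 0.
By symmetry each firm produces the same amount; substituting Σ_{j≠i} q_j = 3q_i yields q_i = 222/5.
Total output Q = 888/5, so price P = 419 - 888/5 = 1207/5.

241.40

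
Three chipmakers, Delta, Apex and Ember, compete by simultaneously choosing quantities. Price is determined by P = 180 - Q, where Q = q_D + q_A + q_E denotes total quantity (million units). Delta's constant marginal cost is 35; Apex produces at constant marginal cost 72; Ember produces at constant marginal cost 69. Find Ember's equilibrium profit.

400

Delta's profit: π_D = (180 - Q)q_D - (35q_D). Setting ∂π_D/∂q_D = 0: 145 - 2q_D - (q_A + q_E) = 0.
Apex's profit: π_A = (180 - Q)q_A - (72q_A). Setting ∂π_A/∂q_A = 0: 108 - 2q_A - (q_D + q_E) = 0.
Ember's first-order condition: 111 - 2q_E - (q_D + q_A) = 0.
Summing all 3 equations gives 364 − 4Q = 0, hence Q = 91.
Back-substituting: q_D = (145 − 91) = 54, q_A = (108 − 91) = 17, q_E = (111 − 91) = 20.
Price P = 180 - 91 = 89.
Ember's profit: (89 - 69)·20 = 400.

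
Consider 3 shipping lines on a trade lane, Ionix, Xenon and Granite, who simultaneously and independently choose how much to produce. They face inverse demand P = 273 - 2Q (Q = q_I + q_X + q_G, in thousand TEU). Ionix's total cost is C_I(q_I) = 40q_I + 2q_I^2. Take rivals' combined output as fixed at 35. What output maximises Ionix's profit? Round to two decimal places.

With rivals' combined output fixed at 35, Ionix's profit is π_I = (273 - 2·35 - 2q_I)q_I - (40q_I + 2q_I²) = (203 - 2q_I)q_I - (40q_I + 2q_I²).
∂π_I/∂q_I = 163 - 8q_I = 0, so q_I = 163/8.

20.38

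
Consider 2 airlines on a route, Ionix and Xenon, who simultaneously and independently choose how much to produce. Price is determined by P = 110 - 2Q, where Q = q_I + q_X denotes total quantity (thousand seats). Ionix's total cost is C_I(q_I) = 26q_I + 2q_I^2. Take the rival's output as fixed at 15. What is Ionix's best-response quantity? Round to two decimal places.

6.75

With the rival's output fixed at 15, Ionix's profit is π_I = (110 - 2·15 - 2q_I)q_I - (26q_I + 2q_I²) = (80 - 2q_I)q_I - (26q_I + 2q_I²).
∂π_I/∂q_I = 54 - 8q_I = 0, so q_I = 27/4.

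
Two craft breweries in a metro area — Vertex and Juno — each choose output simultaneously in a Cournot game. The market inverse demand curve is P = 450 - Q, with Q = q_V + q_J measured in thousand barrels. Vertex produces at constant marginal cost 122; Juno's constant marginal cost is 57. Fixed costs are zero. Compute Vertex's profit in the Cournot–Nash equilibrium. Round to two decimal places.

7685.44

Vertex's profit: π_V = (450 - Q)q_V - (122q_V). Setting ∂π_V/∂q_V = 0: 328 - 2q_V - (q_J) = 0.
Juno's first-order condition: 393 - 2q_J - (q_V) = 0.
So q_V = (328 - q_J)/2 and q_J = (393 - q_V)/2.
Solving the pair: q_V = 263/3, q_J = 458/3.
Price P = 450 - 721/3 = 629/3.
Vertex's profit: (629/3 - 122)·(263/3) = 7685.4444.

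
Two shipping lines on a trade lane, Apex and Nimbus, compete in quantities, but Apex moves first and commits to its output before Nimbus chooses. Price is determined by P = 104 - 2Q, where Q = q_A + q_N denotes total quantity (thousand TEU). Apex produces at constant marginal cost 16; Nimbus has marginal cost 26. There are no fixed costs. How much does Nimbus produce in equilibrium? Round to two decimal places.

7.25

The follower Nimbus best-responds to any q_A: π_N = (104 - 2Q)q_N - 26q_N.
Follower FOC: 78 - 2q_A - 4q_N = 0, so q_N(q_A) = (78 - 2q_A)/4.
Apex substitutes q_N(q_A) into its own profit: π_A = q_A(104 - 2q_A - (78 - 2q_A)/2) - 16q_A = (65 - q_A)q_A - 16q_A.
Leader FOC: 49 - 2q_A = 0, so q_A = 49/2.
Then q_N = (78 - 2·(49/2))/4 = 29/4.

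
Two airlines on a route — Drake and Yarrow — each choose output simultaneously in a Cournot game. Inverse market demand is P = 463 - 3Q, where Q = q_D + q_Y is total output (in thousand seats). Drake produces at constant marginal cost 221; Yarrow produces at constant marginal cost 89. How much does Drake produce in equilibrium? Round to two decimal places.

Drake's profit: π_D = (463 - 3Q)q_D - (221q_D). Setting ∂π_D/∂q_D = 0: 242 - 6q_D - 3(q_Y) = 0.
Yarrow's profit: π_Y = (463 - 3Q)q_Y - (89q_Y). Setting ∂π_Y/∂q_Y = 0: 374 - 6q_Y - 3(q_D) = 0.
Rearranging gives the reaction functions q_D = (242 - 3q_Y)/6 and q_Y = (374 - 3q_D)/6.
Solving the pair: q_D = 110/9, q_Y = 506/9.

12.22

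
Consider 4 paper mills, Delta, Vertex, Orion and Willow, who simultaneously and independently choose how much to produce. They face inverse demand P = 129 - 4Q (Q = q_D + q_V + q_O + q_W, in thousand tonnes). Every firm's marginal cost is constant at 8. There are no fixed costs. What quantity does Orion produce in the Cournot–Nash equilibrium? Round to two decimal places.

Each firm earns π_i = (129 - 4Q)q_i - 8q_i.
First-order condition (treating rivals' output as given): 121 - 8q_i - 4·Σ_{j≠i} q_j = 0.
With identical firms every q_j equals q_i, so Σ_{j≠i} q_j = 3q_i and 121 = 20q_i, giving q_i = 121/20.

6.05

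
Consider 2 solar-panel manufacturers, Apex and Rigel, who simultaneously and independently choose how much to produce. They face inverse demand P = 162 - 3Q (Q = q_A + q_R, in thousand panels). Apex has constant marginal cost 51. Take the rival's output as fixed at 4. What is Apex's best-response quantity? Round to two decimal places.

16.50

With the rival's output fixed at 4, Apex's profit is π_A = (162 - 3·4 - 3q_A)q_A - (51q_A) = (150 - 3q_A)q_A - (51q_A).
∂π_A/∂q_A = 99 - 6q_A = 0, so q_A = 33/2.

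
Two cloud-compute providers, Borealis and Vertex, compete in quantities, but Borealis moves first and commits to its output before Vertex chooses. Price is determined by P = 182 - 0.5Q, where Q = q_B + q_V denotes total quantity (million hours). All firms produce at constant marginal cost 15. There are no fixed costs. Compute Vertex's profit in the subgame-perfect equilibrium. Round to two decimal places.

The follower Vertex best-responds to any q_B: π_V = (182 - 0.5Q)q_V - 15q_V.
Follower FOC: 167 - (1/2)q_B - q_V = 0, so q_V(q_B) = (167 - (1/2)q_B).
The leader anticipates this reaction. Substituting into P = 182 - 0.5Q gives P = 197/2 - (1/4)q_B, so π_B = (197/2 - (1/4)q_B)q_B - 15q_B.
Leader FOC: 167/2 - (1/2)q_B = 0, so q_B = 167.
Then q_V = (167 - (1/2)·167) = 167/2.
Price P = 182 - (1/2)·(501/2) = 227/4.
Vertex's profit: (227/4 - 15)·(167/2) = 3486.1250.

3486.13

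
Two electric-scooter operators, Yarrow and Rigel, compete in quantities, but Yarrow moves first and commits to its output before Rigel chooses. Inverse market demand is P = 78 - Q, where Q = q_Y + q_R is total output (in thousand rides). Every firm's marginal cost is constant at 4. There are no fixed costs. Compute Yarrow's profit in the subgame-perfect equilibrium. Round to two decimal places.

684.50

The follower Rigel best-responds to any q_Y: π_R = (78 - Q)q_R - 4q_R.
Setting the follower's marginal profit to zero, 74 - q_Y - 2q_R = 0, i.e. q_R = (74 - q_Y)/2.
Yarrow substitutes q_R(q_Y) into its own profit: π_Y = q_Y(78 - q_Y - (74 - q_Y)/2) - 4q_Y = (41 - (1/2)q_Y)q_Y - 4q_Y.
Maximising: ∂π_Y/∂q_Y = 37 - q_Y = 0, giving q_Y = 37.
Then q_R = (74 - 37)/2 = 37/2.
Price P = 78 - 111/2 = 45/2.
Yarrow's profit: (45/2 - 4)·37 = 1369/2.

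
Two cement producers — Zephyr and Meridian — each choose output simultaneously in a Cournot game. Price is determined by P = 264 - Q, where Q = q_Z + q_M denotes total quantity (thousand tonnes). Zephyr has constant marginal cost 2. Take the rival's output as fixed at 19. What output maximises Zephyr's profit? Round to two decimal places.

121.50

With the rival's output fixed at 19, Zephyr's profit is π_Z = (264 - 19 - q_Z)q_Z - (2q_Z) = (245 - q_Z)q_Z - (2q_Z).
∂π_Z/∂q_Z = 243 - 2q_Z = 0, so q_Z = 243/2.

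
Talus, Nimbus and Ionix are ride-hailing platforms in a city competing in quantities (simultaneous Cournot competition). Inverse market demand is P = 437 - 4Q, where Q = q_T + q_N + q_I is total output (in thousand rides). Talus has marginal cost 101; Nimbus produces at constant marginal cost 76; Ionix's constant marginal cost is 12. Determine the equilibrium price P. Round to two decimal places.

Talus's profit: π_T = (437 - 4Q)q_T - (101q_T). Setting ∂π_T/∂q_T = 0: 336 - 8q_T - 4(q_N + q_I) = 0.
Nimbus's first-order condition: 361 - 8q_N - 4(q_T + q_I) = 0.
Ionix's first-order condition: 425 - 8q_I - 4(q_T + q_N) = 0.
Summing all 3 equations gives 1122 − 16Q = 0, hence Q = 561/8.
Back-substituting: q_T = (336 − 561/2)/4 = 111/8, q_N = (361 − 561/2)/4 = 161/8, q_I = (425 − 561/2)/4 = 289/8.
Total output Q = 561/8, so price P = 437 - 4·(561/8) = 313/2.

156.50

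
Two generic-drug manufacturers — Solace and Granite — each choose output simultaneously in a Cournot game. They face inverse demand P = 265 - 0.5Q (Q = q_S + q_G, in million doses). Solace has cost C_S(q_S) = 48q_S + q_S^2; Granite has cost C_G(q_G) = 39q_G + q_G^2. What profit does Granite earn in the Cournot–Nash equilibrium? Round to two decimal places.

Solace's profit: π_S = (265 - 0.5Q)q_S - (48q_S + q_S²). Setting ∂π_S/∂q_S = 0: 217 - 3q_S - (1/2)(q_G) = 0.
Granite's profit: π_G = (265 - 0.5Q)q_G - (39q_G + q_G²). Setting ∂π_G/∂q_G = 0: 226 - 3q_G - (1/2)(q_S) = 0.
So q_S = (217 - (1/2)q_G)/3 and q_G = (226 - (1/2)q_S)/3.
Substituting one into the other gives q_S = 61.4857 and q_G = 65.0857.
Price P = 265 - (1/2)·(886/7) = 1412/7.
Granite's profit: (1412/7)·65.0857 - 39·65.0857 - 65.0857² = 6354.2253.

6354.23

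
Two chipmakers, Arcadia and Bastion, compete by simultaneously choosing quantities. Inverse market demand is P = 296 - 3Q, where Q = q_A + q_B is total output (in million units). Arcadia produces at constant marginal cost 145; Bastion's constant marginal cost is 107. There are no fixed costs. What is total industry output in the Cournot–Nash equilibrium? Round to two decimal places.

Arcadia's profit: π_A = (296 - 3Q)q_A - (145q_A). Setting ∂π_A/∂q_A = 0: 151 - 6q_A - 3(q_B) = 0.
Bastion's profit: π_B = (296 - 3Q)q_B - (107q_B). Setting ∂π_B/∂q_B = 0: 189 - 6q_B - 3(q_A) = 0.
So q_A = (151 - 3q_B)/6 and q_B = (189 - 3q_A)/6.
Substituting one into the other gives q_A = 113/9 and q_B = 227/9.
Total output Q = 113/9 + 227/9 = 340/9.

37.78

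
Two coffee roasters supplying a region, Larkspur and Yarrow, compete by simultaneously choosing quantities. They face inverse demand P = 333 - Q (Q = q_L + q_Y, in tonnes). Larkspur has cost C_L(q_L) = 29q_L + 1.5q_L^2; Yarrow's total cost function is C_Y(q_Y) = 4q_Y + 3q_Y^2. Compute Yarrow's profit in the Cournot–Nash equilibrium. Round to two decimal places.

Larkspur's profit: π_L = (333 - Q)q_L - (29q_L + (3/2)q_L²). Setting ∂π_L/∂q_L = 0: 304 - 5q_L - (q_Y) = 0.
Yarrow's profit: π_Y = (333 - Q)q_Y - (4q_Y + 3q_Y²). Setting ∂π_Y/∂q_Y = 0: 329 - 8q_Y - (q_L) = 0.
Best responses: q_L = (304 - q_Y)/5, q_Y = (329 - q_L)/8.
Solving the pair: q_L = 701/13, q_Y = 447/13.
Price P = 333 - 1148/13 = 244.6923.
Yarrow's profit: 244.6923·(447/13) - 4·(447/13) - 3(447/13)² = 4729.2071.

4729.21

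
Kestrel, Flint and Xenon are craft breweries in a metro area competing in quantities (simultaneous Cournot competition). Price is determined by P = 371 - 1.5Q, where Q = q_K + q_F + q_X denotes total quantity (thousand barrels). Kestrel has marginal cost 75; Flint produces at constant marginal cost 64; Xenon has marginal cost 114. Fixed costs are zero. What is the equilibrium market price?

156

Kestrel's profit: π_K = (371 - 1.5Q)q_K - (75q_K). Setting ∂π_K/∂q_K = 0: 296 - 3q_K - (3/2)(q_F + q_X) = 0.
Flint's profit: π_F = (371 - 1.5Q)q_F - (64q_F). Setting ∂π_F/∂q_F = 0: 307 - 3q_F - (3/2)(q_K + q_X) = 0.
Xenon's profit: π_X = (371 - 1.5Q)q_X - (114q_X). Setting ∂π_X/∂q_X = 0: 257 - 3q_X - (3/2)(q_K + q_F) = 0.
Adding the 3 first-order conditions: 860 − 6Q = 0, so Q = 430/3.
Back-substituting: q_K = (296 − 215)/(3/2) = 54, q_F = (307 − 215)/(3/2) = 184/3, q_X = (257 − 215)/(3/2) = 28.
Total output Q = 430/3, so price P = 371 - (3/2)·(430/3) = 156.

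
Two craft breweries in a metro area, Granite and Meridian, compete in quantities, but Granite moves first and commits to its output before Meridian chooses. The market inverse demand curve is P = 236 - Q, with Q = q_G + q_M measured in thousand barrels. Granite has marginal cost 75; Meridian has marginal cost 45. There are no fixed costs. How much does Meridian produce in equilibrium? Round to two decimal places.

The follower Meridian best-responds to any q_G: π_M = (236 - Q)q_M - 45q_M.
Setting the follower's marginal profit to zero, 191 - q_G - 2q_M = 0, i.e. q_M = (191 - q_G)/2.
Granite substitutes q_M(q_G) into its own profit: π_G = q_G(236 - q_G - (191 - q_G)/2) - 75q_G = (281/2 - (1/2)q_G)q_G - 75q_G.
Leader FOC: 131/2 - q_G = 0, so q_G = 131/2.
Then q_M = (191 - 131/2)/2 = 251/4.

62.75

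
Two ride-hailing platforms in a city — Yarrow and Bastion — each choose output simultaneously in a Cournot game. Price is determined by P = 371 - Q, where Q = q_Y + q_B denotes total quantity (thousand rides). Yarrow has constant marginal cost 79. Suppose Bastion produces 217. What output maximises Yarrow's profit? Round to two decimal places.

With the rival's output fixed at 217, Yarrow's profit is π_Y = (371 - 217 - q_Y)q_Y - (79q_Y) = (154 - q_Y)q_Y - (79q_Y).
∂π_Y/∂q_Y = 75 - 2q_Y = 0, so q_Y = 75/2.

37.50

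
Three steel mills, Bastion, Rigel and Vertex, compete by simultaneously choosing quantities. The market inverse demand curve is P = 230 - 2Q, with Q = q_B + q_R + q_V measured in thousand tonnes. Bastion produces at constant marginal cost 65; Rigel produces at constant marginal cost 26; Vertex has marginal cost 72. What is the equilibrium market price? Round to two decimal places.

98.25

Bastion's profit: π_B = (230 - 2Q)q_B - (65q_B). Setting ∂π_B/∂q_B = 0: 165 - 4q_B - 2(q_R + q_V) = 0.
Rigel's first-order condition: 204 - 4q_R - 2(q_B + q_V) = 0.
Vertex's profit: π_V = (230 - 2Q)q_V - (72q_V). Setting ∂π_V/∂q_V = 0: 158 - 4q_V - 2(q_B + q_R) = 0.
Adding the 3 first-order conditions: 527 − 8Q = 0, so Q = 527/8.
Back-substituting: q_B = (165 − 527/4)/2 = 133/8, q_R = (204 − 527/4)/2 = 289/8, q_V = (158 − 527/4)/2 = 105/8.
Total output Q = 527/8, so price P = 230 - 2·(527/8) = 393/4.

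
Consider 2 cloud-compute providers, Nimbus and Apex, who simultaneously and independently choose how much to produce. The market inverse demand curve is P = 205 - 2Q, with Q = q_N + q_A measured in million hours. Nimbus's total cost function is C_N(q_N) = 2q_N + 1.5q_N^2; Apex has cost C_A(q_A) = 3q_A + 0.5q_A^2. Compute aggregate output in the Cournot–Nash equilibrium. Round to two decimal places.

Nimbus's profit: π_N = (205 - 2Q)q_N - (2q_N + (3/2)q_N²). Setting ∂π_N/∂q_N = 0: 203 - 7q_N - 2(q_A) = 0.
Apex's profit: π_A = (205 - 2Q)q_A - (3q_A + (1/2)q_A²). Setting ∂π_A/∂q_A = 0: 202 - 5q_A - 2(q_N) = 0.
Rearranging gives the reaction functions q_N = (203 - 2q_A)/7 and q_A = (202 - 2q_N)/5.
Substituting one into the other gives q_N = 611/31 and q_A = 1008/31.
Total output Q = 611/31 + 1008/31 = 1619/31.

52.23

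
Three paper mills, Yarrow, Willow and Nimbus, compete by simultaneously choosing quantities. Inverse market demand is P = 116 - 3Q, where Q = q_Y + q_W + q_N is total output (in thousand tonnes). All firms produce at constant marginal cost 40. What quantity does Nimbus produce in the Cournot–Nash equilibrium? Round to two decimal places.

6.33

A representative firm's profit is π_i = q_i(116 - 3Q) - 40q_i.
Setting ∂π_i/∂q_i = 0 with rivals' quantities fixed: 76 - 6q_i - 3·Σ_{j≠i} q_j = 0.
With identical firms every q_j equals q_i, so Σ_{j≠i} q_j = 2q_i and 76 = 12q_i, giving q_i = 19/3.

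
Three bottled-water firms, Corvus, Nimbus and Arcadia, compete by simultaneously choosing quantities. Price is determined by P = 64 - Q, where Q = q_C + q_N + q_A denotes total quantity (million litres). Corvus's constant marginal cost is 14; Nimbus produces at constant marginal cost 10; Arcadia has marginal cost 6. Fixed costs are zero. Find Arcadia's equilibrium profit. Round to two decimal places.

Corvus's profit: π_C = (64 - Q)q_C - (14q_C). Setting ∂π_C/∂q_C = 0: 50 - 2q_C - (q_N + q_A) = 0.
Nimbus's profit: π_N = (64 - Q)q_N - (10q_N). Setting ∂π_N/∂q_N = 0: 54 - 2q_N - (q_C + q_A) = 0.
Arcadia's first-order condition: 58 - 2q_A - (q_C + q_N) = 0.
Adding the 3 conditions: 162 − 2Q − 2Q = 0, i.e. Q = 81/2.
Back-substituting: q_C = (50 − 81/2) = 19/2, q_N = (54 − 81/2) = 27/2, q_A = (58 − 81/2) = 35/2.
Price P = 64 - 81/2 = 47/2.
Arcadia's profit: (47/2 - 6)·(35/2) = 1225/4.

306.25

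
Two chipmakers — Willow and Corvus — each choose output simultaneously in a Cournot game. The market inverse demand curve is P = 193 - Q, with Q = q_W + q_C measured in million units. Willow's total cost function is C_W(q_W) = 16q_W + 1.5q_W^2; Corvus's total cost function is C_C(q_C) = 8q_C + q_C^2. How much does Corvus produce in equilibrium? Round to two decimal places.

39.37

Willow's profit: π_W = (193 - Q)q_W - (16q_W + (3/2)q_W²). Setting ∂π_W/∂q_W = 0: 177 - 5q_W - (q_C) = 0.
Corvus's first-order condition: 185 - 4q_C - (q_W) = 0.
Rearranging gives the reaction functions q_W = (177 - q_C)/5 and q_C = (185 - q_W)/4.
Solving the pair: q_W = 523/19, q_C = 748/19.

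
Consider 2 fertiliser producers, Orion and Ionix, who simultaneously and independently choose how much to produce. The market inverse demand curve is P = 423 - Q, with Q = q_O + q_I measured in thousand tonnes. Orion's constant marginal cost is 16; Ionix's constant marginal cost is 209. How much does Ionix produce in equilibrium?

7

Orion's profit: π_O = (423 - Q)q_O - (16q_O). Setting ∂π_O/∂q_O = 0: 407 - 2q_O - (q_I) = 0.
Ionix's first-order condition: 214 - 2q_I - (q_O) = 0.
Best responses: q_O = (407 - q_I)/2, q_I = (214 - q_O)/2.
Solving the pair: q_O = 200, q_I = 7.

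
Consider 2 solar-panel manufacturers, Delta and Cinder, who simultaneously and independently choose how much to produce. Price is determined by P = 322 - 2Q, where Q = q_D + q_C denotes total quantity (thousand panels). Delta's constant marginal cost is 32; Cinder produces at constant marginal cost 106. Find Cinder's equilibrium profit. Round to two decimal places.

1120.22

Delta's profit: π_D = (322 - 2Q)q_D - (32q_D). Setting ∂π_D/∂q_D = 0: 290 - 4q_D - 2(q_C) = 0.
Cinder's profit: π_C = (322 - 2Q)q_C - (106q_C). Setting ∂π_C/∂q_C = 0: 216 - 4q_C - 2(q_D) = 0.
Rearranging gives the reaction functions q_D = (290 - 2q_C)/4 and q_C = (216 - 2q_D)/4.
Solving the pair: q_D = 182/3, q_C = 71/3.
Price P = 322 - 2·(253/3) = 460/3.
Cinder's profit: (460/3 - 106)·(71/3) = 1120.2222.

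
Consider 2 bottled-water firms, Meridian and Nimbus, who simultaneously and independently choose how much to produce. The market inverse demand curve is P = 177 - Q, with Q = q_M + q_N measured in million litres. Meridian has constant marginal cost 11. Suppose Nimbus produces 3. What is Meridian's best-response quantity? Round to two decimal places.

81.50

With the rival's output fixed at 3, Meridian's profit is π_M = (177 - 3 - q_M)q_M - (11q_M) = (174 - q_M)q_M - (11q_M).
∂π_M/∂q_M = 163 - 2q_M = 0, so q_M = 163/2.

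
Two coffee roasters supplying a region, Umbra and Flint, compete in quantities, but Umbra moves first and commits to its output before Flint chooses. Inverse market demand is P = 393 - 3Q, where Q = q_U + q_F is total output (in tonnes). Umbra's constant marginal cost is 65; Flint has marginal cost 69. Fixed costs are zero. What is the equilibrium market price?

The follower Flint best-responds to any q_U: π_F = (393 - 3Q)q_F - 69q_F.
Setting the follower's marginal profit to zero, 324 - 3q_U - 6q_F = 0, i.e. q_F = (324 - 3q_U)/6.
The leader anticipates this reaction. Substituting into P = 393 - 3Q gives P = 231 - (3/2)q_U, so π_U = (231 - (3/2)q_U)q_U - 65q_U.
Leader FOC: 166 - 3q_U = 0, so q_U = 166/3.
Then q_F = (324 - 3·(166/3))/6 = 79/3.
Total output Q = 245/3, so price P = 393 - 3·(245/3) = 148.

148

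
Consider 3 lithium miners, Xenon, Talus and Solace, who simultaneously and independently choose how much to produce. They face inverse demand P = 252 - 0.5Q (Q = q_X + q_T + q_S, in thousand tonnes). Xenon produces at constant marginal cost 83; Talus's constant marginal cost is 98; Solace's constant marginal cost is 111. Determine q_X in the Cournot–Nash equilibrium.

Xenon's profit: π_X = (252 - 0.5Q)q_X - (83q_X). Setting ∂π_X/∂q_X = 0: 169 - q_X - (1/2)(q_T + q_S) = 0.
Talus's first-order condition: 154 - q_T - (1/2)(q_X + q_S) = 0.
Solace's profit: π_S = (252 - 0.5Q)q_S - (111q_S). Setting ∂π_S/∂q_S = 0: 141 - q_S - (1/2)(q_X + q_T) = 0.
Summing all 3 equations gives 464 − 2Q = 0, hence Q = 232.
Back-substituting: q_X = (169 − 116)/(1/2) = 106, q_T = (154 − 116)/(1/2) = 76, q_S = (141 − 116)/(1/2) = 50.

106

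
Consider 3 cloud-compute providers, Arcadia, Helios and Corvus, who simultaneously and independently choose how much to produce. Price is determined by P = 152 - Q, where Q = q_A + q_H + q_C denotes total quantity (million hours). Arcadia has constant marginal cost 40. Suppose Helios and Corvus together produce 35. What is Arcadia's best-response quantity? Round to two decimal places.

38.50

With rivals' combined output fixed at 35, Arcadia's profit is π_A = (152 - 35 - q_A)q_A - (40q_A) = (117 - q_A)q_A - (40q_A).
∂π_A/∂q_A = 77 - 2q_A = 0, so q_A = 77/2.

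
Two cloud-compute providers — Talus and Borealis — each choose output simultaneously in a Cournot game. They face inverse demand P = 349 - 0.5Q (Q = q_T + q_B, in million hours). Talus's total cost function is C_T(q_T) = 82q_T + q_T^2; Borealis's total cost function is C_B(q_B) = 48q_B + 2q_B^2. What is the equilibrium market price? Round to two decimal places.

282.76

Talus's profit: π_T = (349 - 0.5Q)q_T - (82q_T + q_T²). Setting ∂π_T/∂q_T = 0: 267 - 3q_T - (1/2)(q_B) = 0.
Borealis's first-order condition: 301 - 5q_B - (1/2)(q_T) = 0.
So q_T = (267 - (1/2)q_B)/3 and q_B = (301 - (1/2)q_T)/5.
Solving the pair: q_T = 80.3051, q_B = 52.1695.
Total output Q = 132.4746, so price P = 349 - (1/2)·132.4746 = 282.7627.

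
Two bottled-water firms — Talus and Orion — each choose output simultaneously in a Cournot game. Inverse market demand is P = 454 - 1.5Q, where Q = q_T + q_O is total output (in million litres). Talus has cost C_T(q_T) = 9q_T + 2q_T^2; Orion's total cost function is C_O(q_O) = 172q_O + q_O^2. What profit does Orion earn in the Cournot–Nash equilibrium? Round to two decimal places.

3978.65

Talus's profit: π_T = (454 - 1.5Q)q_T - (9q_T + 2q_T²). Setting ∂π_T/∂q_T = 0: 445 - 7q_T - (3/2)(q_O) = 0.
Orion's profit: π_O = (454 - 1.5Q)q_O - (172q_O + q_O²). Setting ∂π_O/∂q_O = 0: 282 - 5q_O - (3/2)(q_T) = 0.
Rearranging gives the reaction functions q_T = (445 - (3/2)q_O)/7 and q_O = (282 - (3/2)q_T)/5.
Substituting one into the other gives q_T = 55.0229 and q_O = 39.8931.
Price P = 454 - (3/2)·94.9160 = 311.6260.
Orion's profit: 311.6260·39.8931 - 172·39.8931 - 39.8931² = 3978.6545.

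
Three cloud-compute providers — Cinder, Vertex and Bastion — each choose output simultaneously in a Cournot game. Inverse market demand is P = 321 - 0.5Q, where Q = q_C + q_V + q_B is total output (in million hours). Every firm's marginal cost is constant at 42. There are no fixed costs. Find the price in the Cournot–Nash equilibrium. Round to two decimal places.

111.75

A representative firm's profit is π_i = q_i(321 - 0.5Q) - 42q_i.
Setting ∂π_i/∂q_i = 0 with rivals' quantities fixed: 279 - q_i - (1/2)·Σ_{j≠i} q_j = 0.
With identical firms every q_j equals q_i, so Σ_{j≠i} q_j = 2q_i and 279 = 2q_i, giving q_i = 279/2.
Total output Q = 837/2, so price P = 321 - (1/2)·(837/2) = 447/4.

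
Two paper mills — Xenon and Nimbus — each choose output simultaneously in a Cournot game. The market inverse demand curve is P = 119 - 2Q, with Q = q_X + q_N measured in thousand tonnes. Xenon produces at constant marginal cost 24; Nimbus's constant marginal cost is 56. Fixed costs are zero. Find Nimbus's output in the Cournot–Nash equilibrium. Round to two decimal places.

5.17

Xenon's profit: π_X = (119 - 2Q)q_X - (24q_X). Setting ∂π_X/∂q_X = 0: 95 - 4q_X - 2(q_N) = 0.
Nimbus's profit: π_N = (119 - 2Q)q_N - (56q_N). Setting ∂π_N/∂q_N = 0: 63 - 4q_N - 2(q_X) = 0.
Best responses: q_X = (95 - 2q_N)/4, q_N = (63 - 2q_X)/4.
Substituting one into the other gives q_X = 127/6 and q_N = 31/6.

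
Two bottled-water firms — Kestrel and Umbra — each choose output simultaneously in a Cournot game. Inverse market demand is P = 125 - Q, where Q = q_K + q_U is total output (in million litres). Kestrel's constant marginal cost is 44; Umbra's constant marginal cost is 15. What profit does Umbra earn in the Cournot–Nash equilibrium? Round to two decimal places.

2146.78

Kestrel's profit: π_K = (125 - Q)q_K - (44q_K). Setting ∂π_K/∂q_K = 0: 81 - 2q_K - (q_U) = 0.
Umbra's first-order condition: 110 - 2q_U - (q_K) = 0.
Rearranging gives the reaction functions q_K = (81 - q_U)/2 and q_U = (110 - q_K)/2.
Solving the pair: q_K = 52/3, q_U = 139/3.
Price P = 125 - 191/3 = 184/3.
Umbra's profit: (184/3 - 15)·(139/3) = 2146.7778.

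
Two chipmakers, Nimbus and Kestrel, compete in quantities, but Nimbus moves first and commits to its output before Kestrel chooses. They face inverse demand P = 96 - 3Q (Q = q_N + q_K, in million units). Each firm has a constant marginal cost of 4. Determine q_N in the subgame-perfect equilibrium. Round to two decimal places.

15.33

The follower Kestrel best-responds to any q_N: π_K = (96 - 3Q)q_K - 4q_K.
Follower FOC: 92 - 3q_N - 6q_K = 0, so q_K(q_N) = (92 - 3q_N)/6.
The leader anticipates this reaction. Substituting into P = 96 - 3Q gives P = 50 - (3/2)q_N, so π_N = (50 - (3/2)q_N)q_N - 4q_N.
Maximising: ∂π_N/∂q_N = 46 - 3q_N = 0, giving q_N = 46/3.
Then q_K = (92 - 3·(46/3))/6 = 23/3.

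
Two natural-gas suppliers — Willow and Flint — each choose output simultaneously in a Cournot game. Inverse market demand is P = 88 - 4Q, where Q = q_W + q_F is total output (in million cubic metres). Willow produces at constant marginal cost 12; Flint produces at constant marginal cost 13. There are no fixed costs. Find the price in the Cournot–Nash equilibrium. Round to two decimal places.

37.67

Willow's profit: π_W = (88 - 4Q)q_W - (12q_W). Setting ∂π_W/∂q_W = 0: 76 - 8q_W - 4(q_F) = 0.
Flint's profit: π_F = (88 - 4Q)q_F - (13q_F). Setting ∂π_F/∂q_F = 0: 75 - 8q_F - 4(q_W) = 0.
Best responses: q_W = (76 - 4q_F)/8, q_F = (75 - 4q_W)/8.
Substituting one into the other gives q_W = 77/12 and q_F = 37/6.
Total output Q = 151/12, so price P = 88 - 4·(151/12) = 113/3.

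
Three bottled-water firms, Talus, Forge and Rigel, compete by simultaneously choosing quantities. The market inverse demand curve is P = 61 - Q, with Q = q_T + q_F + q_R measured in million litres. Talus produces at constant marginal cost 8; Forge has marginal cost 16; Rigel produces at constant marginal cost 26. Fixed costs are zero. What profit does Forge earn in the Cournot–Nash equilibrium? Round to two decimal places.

138.06

Talus's profit: π_T = (61 - Q)q_T - (8q_T). Setting ∂π_T/∂q_T = 0: 53 - 2q_T - (q_F + q_R) = 0.
Forge's profit: π_F = (61 - Q)q_F - (16q_F). Setting ∂π_F/∂q_F = 0: 45 - 2q_F - (q_T + q_R) = 0.
Rigel's first-order condition: 35 - 2q_R - (q_T + q_F) = 0.
Summing all 3 equations gives 133 − 4Q = 0, hence Q = 133/4.
Back-substituting: q_T = (53 − 133/4) = 79/4, q_F = (45 − 133/4) = 47/4, q_R = (35 − 133/4) = 7/4.
Price P = 61 - 133/4 = 111/4.
Forge's profit: (111/4 - 16)·(47/4) = 138.0625.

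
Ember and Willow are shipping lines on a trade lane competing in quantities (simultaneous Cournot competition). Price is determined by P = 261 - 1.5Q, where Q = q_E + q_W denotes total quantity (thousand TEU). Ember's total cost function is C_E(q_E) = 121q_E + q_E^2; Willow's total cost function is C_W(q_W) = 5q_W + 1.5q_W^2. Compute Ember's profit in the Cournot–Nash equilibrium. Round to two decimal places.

675.06

Ember's profit: π_E = (261 - 1.5Q)q_E - (121q_E + q_E²). Setting ∂π_E/∂q_E = 0: 140 - 5q_E - (3/2)(q_W) = 0.
Willow's first-order condition: 256 - 6q_W - (3/2)(q_E) = 0.
So q_E = (140 - (3/2)q_W)/5 and q_W = (256 - (3/2)q_E)/6.
Solving the pair: q_E = 608/37, q_W = 38.5586.
Price P = 261 - (3/2)·54.9910 = 178.5135.
Ember's profit: 178.5135·(608/37) - 121·(608/37) - (608/37)² = 675.0621.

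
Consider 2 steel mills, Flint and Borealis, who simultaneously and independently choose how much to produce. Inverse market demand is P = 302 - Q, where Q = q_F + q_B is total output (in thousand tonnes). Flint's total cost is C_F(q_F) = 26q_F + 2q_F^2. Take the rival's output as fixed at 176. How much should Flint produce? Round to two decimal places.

With the rival's output fixed at 176, Flint's profit is π_F = (302 - 176 - q_F)q_F - (26q_F + 2q_F²) = (126 - q_F)q_F - (26q_F + 2q_F²).
∂π_F/∂q_F = 100 - 6q_F = 0, so q_F = 50/3.

16.67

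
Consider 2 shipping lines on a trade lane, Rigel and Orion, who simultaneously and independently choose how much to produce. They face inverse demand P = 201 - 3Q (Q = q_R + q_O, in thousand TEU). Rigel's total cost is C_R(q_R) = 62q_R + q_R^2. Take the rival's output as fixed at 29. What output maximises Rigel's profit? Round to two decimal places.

6.50

With the rival's output fixed at 29, Rigel's profit is π_R = (201 - 3·29 - 3q_R)q_R - (62q_R + q_R²) = (114 - 3q_R)q_R - (62q_R + q_R²).
∂π_R/∂q_R = 52 - 8q_R = 0, so q_R = 13/2.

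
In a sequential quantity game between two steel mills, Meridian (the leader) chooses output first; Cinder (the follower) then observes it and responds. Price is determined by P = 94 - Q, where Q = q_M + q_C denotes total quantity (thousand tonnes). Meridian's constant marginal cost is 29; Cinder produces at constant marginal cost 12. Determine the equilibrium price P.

Solve by backward induction. Given q_M, the follower Cinder maximises π_C = (94 - q_M - q_C)q_C - 12q_C.
Setting the follower's marginal profit to zero, 82 - q_M - 2q_C = 0, i.e. q_C = (82 - q_M)/2.
The leader anticipates this reaction. Substituting into P = 94 - Q gives P = 53 - (1/2)q_M, so π_M = (53 - (1/2)q_M)q_M - 29q_M.
Maximising: ∂π_M/∂q_M = 24 - q_M = 0, giving q_M = 24.
Then q_C = (82 - 24)/2 = 29.
Total output Q = 53, so price P = 94 - 53 = 41.

41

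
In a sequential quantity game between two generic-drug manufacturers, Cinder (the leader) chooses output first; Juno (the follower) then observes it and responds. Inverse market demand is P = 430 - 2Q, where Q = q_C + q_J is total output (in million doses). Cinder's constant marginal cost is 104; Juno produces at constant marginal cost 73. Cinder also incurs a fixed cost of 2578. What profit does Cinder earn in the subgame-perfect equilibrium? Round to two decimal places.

The follower Juno best-responds to any q_C: π_J = (430 - 2Q)q_J - 73q_J.
∂π_J/∂q_J = 357 - 2q_C - 4q_J = 0 gives the reaction function q_J = (357 - 2q_C)/4.
The leader anticipates this reaction. Substituting into P = 430 - 2Q gives P = 503/2 - q_C, so π_C = (503/2 - q_C)q_C - 104q_C.
Maximising: ∂π_C/∂q_C = 295/2 - 2q_C = 0, giving q_C = 295/4.
Then q_J = (357 - 2·(295/4))/4 = 419/8.
Price P = 430 - 2·(1009/8) = 711/4.
Cinder's profit: (711/4 - 104)·(295/4) - 2578 = 2861.0625.

2861.06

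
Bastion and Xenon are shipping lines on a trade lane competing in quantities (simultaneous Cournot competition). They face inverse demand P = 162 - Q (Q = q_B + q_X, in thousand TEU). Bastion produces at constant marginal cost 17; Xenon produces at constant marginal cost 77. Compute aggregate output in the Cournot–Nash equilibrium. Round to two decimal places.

76.67

Bastion's profit: π_B = (162 - Q)q_B - (17q_B). Setting ∂π_B/∂q_B = 0: 145 - 2q_B - (q_X) = 0.
Xenon's profit: π_X = (162 - Q)q_X - (77q_X). Setting ∂π_X/∂q_X = 0: 85 - 2q_X - (q_B) = 0.
Rearranging gives the reaction functions q_B = (145 - q_X)/2 and q_X = (85 - q_B)/2.
Solving the pair: q_B = 205/3, q_X = 25/3.
Total output Q = 205/3 + 25/3 = 230/3.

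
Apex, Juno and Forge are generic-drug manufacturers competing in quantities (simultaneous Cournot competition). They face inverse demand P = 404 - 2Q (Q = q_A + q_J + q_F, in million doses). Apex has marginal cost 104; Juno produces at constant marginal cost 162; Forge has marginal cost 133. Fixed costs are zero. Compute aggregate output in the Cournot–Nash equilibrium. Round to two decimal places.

101.63

Apex's profit: π_A = (404 - 2Q)q_A - (104q_A). Setting ∂π_A/∂q_A = 0: 300 - 4q_A - 2(q_J + q_F) = 0.
Juno's first-order condition: 242 - 4q_J - 2(q_A + q_F) = 0.
Forge's first-order condition: 271 - 4q_F - 2(q_A + q_J) = 0.
Summing all 3 equations gives 813 − 8Q = 0, hence Q = 813/8.
Back-substituting: q_A = (300 − 813/4)/2 = 387/8, q_J = (242 − 813/4)/2 = 155/8, q_F = (271 − 813/4)/2 = 271/8.
Total output Q = 387/8 + 155/8 + 271/8 = 813/8.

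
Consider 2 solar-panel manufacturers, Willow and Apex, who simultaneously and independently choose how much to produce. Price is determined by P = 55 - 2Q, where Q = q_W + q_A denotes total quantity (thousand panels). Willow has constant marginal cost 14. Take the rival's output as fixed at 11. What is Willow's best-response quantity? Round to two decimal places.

4.75

With the rival's output fixed at 11, Willow's profit is π_W = (55 - 2·11 - 2q_W)q_W - (14q_W) = (33 - 2q_W)q_W - (14q_W).
∂π_W/∂q_W = 19 - 4q_W = 0, so q_W = 19/4.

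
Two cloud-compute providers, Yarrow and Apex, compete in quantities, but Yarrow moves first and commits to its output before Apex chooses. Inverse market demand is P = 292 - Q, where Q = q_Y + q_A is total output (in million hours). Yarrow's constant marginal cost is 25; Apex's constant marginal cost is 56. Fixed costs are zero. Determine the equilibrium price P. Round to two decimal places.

99.50

The follower Apex best-responds to any q_Y: π_A = (292 - Q)q_A - 56q_A.
∂π_A/∂q_A = 236 - q_Y - 2q_A = 0 gives the reaction function q_A = (236 - q_Y)/2.
Yarrow substitutes q_A(q_Y) into its own profit: π_Y = q_Y(292 - q_Y - (236 - q_Y)/2) - 25q_Y = (174 - (1/2)q_Y)q_Y - 25q_Y.
Maximising: ∂π_Y/∂q_Y = 149 - q_Y = 0, giving q_Y = 149.
Then q_A = (236 - 149)/2 = 87/2.
Total output Q = 385/2, so price P = 292 - 385/2 = 199/2.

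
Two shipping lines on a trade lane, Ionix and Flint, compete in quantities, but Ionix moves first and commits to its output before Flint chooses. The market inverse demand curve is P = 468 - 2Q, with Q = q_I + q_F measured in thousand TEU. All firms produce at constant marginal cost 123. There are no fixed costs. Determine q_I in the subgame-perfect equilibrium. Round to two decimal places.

Solve by backward induction. Given q_I, the follower Flint maximises π_F = (468 - 2q_I - 2q_F)q_F - 123q_F.
∂π_F/∂q_F = 345 - 2q_I - 4q_F = 0 gives the reaction function q_F = (345 - 2q_I)/4.
The leader anticipates this reaction. Substituting into P = 468 - 2Q gives P = 591/2 - q_I, so π_I = (591/2 - q_I)q_I - 123q_I.
The leader's first-order condition 345/2 - 2q_I = 0 yields q_I = 345/4.
Then q_F = (345 - 2·(345/4))/4 = 345/8.

86.25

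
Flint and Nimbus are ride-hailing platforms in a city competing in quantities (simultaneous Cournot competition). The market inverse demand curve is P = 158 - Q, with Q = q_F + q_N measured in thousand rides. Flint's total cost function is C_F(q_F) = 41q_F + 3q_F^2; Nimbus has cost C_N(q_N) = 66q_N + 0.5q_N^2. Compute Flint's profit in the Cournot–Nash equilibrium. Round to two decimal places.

507.23

Flint's profit: π_F = (158 - Q)q_F - (41q_F + 3q_F²). Setting ∂π_F/∂q_F = 0: 117 - 8q_F - (q_N) = 0.
Nimbus's first-order condition: 92 - 3q_N - (q_F) = 0.
Best responses: q_F = (117 - q_N)/8, q_N = (92 - q_F)/3.
Solving the pair: q_F = 259/23, q_N = 619/23.
Price P = 158 - 878/23 = 119.8261.
Flint's profit: 119.8261·(259/23) - 41·(259/23) - 3(259/23)² = 507.2287.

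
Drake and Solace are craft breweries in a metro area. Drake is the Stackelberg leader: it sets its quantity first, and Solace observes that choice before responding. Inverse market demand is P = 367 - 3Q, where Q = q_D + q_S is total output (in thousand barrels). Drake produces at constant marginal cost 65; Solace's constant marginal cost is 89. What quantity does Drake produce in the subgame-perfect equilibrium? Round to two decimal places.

54.33

Solve by backward induction. Given q_D, the follower Solace maximises π_S = (367 - 3q_D - 3q_S)q_S - 89q_S.
Setting the follower's marginal profit to zero, 278 - 3q_D - 6q_S = 0, i.e. q_S = (278 - 3q_D)/6.
Drake substitutes q_S(q_D) into its own profit: π_D = q_D(367 - 3q_D - (278 - 3q_D)/2) - 65q_D = (228 - (3/2)q_D)q_D - 65q_D.
Leader FOC: 163 - 3q_D = 0, so q_D = 163/3.
Then q_S = (278 - 3·(163/3))/6 = 115/6.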